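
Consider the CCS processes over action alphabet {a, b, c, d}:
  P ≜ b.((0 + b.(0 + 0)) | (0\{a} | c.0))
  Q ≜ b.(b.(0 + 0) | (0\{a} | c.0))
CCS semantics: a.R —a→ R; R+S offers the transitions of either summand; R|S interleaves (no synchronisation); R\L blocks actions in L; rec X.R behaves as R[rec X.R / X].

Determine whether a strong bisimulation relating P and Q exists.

P ~ Q

P's transition system — 5 states:
  m0 = b.((0 + b.(0 + 0)) | (0\{a} | c.0)) :: --b--▸ m1
  m1 = (0 + b.(0 + 0)) | (0\{a} | c.0) :: --b--▸ m2, --c--▸ m3
  m2 = (0 + 0) | (0\{a} | c.0) :: --c--▸ m4
  m3 = (0 + b.(0 + 0)) | (0\{a} | 0) :: --b--▸ m4
  m4 = (0 + 0) | (0\{a} | 0) :: ·
Q's transition system — 5 states:
  n0 = b.(b.(0 + 0) | (0\{a} | c.0)) :: --b--▸ n1
  n1 = b.(0 + 0) | (0\{a} | c.0) :: --b--▸ n2, --c--▸ n3
  n2 = (0 + 0) | (0\{a} | c.0) :: --c--▸ n4
  n3 = b.(0 + 0) | (0\{a} | 0) :: --b--▸ n4
  n4 = (0 + 0) | (0\{a} | 0) :: ·
Coarsest stable partition (strong bisimilarity classes):
  B0 = {m0, n0}
  B1 = {m1, n1}
  B2 = {m2, n2}
  B3 = {m4, n4}
  B4 = {m3, n3}
m0 ∈ B0, n0 ∈ B0 → same block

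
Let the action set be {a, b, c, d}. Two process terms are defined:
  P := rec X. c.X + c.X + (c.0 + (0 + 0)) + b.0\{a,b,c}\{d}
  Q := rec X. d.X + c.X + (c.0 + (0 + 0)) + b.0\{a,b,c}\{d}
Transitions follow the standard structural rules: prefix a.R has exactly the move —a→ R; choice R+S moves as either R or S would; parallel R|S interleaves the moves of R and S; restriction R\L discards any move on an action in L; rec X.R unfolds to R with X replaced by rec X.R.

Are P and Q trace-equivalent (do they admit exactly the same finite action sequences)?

trace-distinct — witness ⟨d⟩

Reachable graph of P (3 states):
  p0 = rec X. c.X + c.X + (c.0 + (0 + 0)) + b.0\{a,b,c}\{d} :: --b--▸ p1, --c--▸ p0, --c--▸ p2
  p1 = 0\{a,b,c}\{d} :: stopped
  p2 = 0 :: stopped
Reachable graph of Q (3 states):
  q0 = rec X. d.X + c.X + (c.0 + (0 + 0)) + b.0\{a,b,c}\{d} :: --b--▸ q1, --c--▸ q0, --c--▸ q2, --d--▸ q0
  q1 = 0\{a,b,c}\{d} :: stopped
  q2 = 0 :: stopped
Run σ = ⟨d⟩ on Q: start {q0}
  step 1 (d): {q0}
  — Q admits the full trace.
Run σ = ⟨d⟩ on P: start {p0}
  step 1 (d): ∅  — P cannot continue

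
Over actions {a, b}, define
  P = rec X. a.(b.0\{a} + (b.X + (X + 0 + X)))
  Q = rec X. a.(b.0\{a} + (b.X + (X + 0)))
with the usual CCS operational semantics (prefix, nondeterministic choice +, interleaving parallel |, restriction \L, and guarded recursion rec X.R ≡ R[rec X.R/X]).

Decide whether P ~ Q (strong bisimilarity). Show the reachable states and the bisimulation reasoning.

Reachable graph of P (3 states):
  p0 = rec X. a.(b.0\{a} + (b.X + (X + 0 + X))) → --a--▸ p1
  p1 = b.0\{a} + (b.(rec X. a.(b.0\{a} + (b.X + (X + 0 + X)))) + ((rec X. a.(b.0\{a} + (b.X + (X + 0 + X)))) + 0 + (rec X. a.(b.0\{a} + (b.X + (X + 0 + X)))))) → --a--▸ p1, --b--▸ p0, --b--▸ p2
  p2 = 0\{a} → stopped
Reachable graph of Q (3 states):
  q0 = rec X. a.(b.0\{a} + (b.X + (X + 0))) → --a--▸ q1
  q1 = b.0\{a} + (b.(rec X. a.(b.0\{a} + (b.X + (X + 0)))) + ((rec X. a.(b.0\{a} + (b.X + (X + 0)))) + 0)) → --a--▸ q1, --b--▸ q0, --b--▸ q2
  q2 = 0\{a} → stopped
Partition-refinement fixed point:
  B0 = {p0, q0}
  B1 = {p1, q1}
  B2 = {p2, q2}
p0 ∈ B0, q0 ∈ B0 → same block

P ~ Q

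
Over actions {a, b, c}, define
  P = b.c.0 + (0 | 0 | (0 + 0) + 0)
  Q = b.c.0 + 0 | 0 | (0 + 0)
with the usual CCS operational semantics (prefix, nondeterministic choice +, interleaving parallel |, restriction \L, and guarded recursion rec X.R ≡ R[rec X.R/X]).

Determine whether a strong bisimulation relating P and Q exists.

P ~ Q

P's transition system — 3 states:
  s0 = b.c.0 + (0 | 0 | (0 + 0) + 0) → —b→ s1
  s1 = c.0 → —c→ s2
  s2 = 0 → ·
Q's transition system — 3 states:
  t0 = b.c.0 + 0 | 0 | (0 + 0) → —b→ t1
  t1 = c.0 → —c→ t2
  t2 = 0 → ·
Coarsest stable partition (strong bisimilarity classes):
  B0 = {s0, t0}
  B1 = {s1, t1}
  B2 = {s2, t2}
s0 ∈ B0, t0 ∈ B0 → same block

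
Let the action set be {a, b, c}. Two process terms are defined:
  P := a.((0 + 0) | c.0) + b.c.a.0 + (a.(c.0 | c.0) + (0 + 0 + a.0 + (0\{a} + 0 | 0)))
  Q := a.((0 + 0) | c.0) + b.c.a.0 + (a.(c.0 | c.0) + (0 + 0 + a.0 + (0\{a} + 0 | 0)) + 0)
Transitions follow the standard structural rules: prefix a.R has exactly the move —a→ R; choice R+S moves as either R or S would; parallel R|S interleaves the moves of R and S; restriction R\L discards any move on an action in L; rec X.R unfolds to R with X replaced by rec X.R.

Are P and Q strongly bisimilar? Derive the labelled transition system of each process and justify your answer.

YES

Reachable graph of P (10 states):
  s0 = a.((0 + 0) | c.0) + b.c.a.0 + (a.(c.0 | c.0) + (0 + 0 + a.0 + (0\{a} + 0 | 0))) ⊢ —a→ s1, —a→ s2, —a→ s3, —b→ s4
  s1 = (0 + 0) | c.0 ⊢ —c→ s5
  s2 = 0 ⊢ deadlocked
  s3 = c.0 | c.0 ⊢ —c→ s6, —c→ s7
  s4 = c.a.0 ⊢ —c→ s8
  s5 = (0 + 0) | 0 ⊢ deadlocked
  s6 = 0 | c.0 ⊢ —c→ s9
  s7 = c.0 | 0 ⊢ —c→ s9
  s8 = a.0 ⊢ —a→ s2
  s9 = 0 | 0 ⊢ deadlocked
Reachable graph of Q (10 states):
  t0 = a.((0 + 0) | c.0) + b.c.a.0 + (a.(c.0 | c.0) + (0 + 0 + a.0 + (0\{a} + 0 | 0)) + 0) ⊢ —a→ t1, —a→ t2, —a→ t3, —b→ t4
  t1 = (0 + 0) | c.0 ⊢ —c→ t5
  t2 = 0 ⊢ deadlocked
  t3 = c.0 | c.0 ⊢ —c→ t6, —c→ t7
  t4 = c.a.0 ⊢ —c→ t8
  t5 = (0 + 0) | 0 ⊢ deadlocked
  t6 = 0 | c.0 ⊢ —c→ t9
  t7 = c.0 | 0 ⊢ —c→ t9
  t8 = a.0 ⊢ —a→ t2
  t9 = 0 | 0 ⊢ deadlocked
Partition-refinement fixed point:
  B0 = {s0, t0}
  B1 = {s4, t4}
  B2 = {s8, t8}
  B3 = {s2, s5, s9, t2, t5, t9}
  B4 = {s3, t3}
  B5 = {s1, s6, s7, t1, t6, t7}
s0 ∈ B0, t0 ∈ B0 → same block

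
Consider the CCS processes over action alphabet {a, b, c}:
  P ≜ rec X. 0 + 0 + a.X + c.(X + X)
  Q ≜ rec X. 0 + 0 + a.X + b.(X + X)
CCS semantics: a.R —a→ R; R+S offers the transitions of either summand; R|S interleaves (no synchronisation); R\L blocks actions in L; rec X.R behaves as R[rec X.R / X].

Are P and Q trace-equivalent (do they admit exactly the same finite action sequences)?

P's transition system — 2 states:
  m0 = rec X. 0 + 0 + a.X + c.(X + X) | -a-> m0, -c-> m1
  m1 = (rec X. 0 + 0 + a.X + c.(X + X)) + (rec X. 0 + 0 + a.X + c.(X + X)) | -a-> m0, -c-> m1
Q's transition system — 2 states:
  n0 = rec X. 0 + 0 + a.X + b.(X + X) | -a-> n0, -b-> n1
  n1 = (rec X. 0 + 0 + a.X + b.(X + X)) + (rec X. 0 + 0 + a.X + b.(X + X)) | -a-> n0, -b-> n1
Executing c from P (initial set {m0}):
  step 1 (c): {m1}
  ✓ P
Executing c from Q (initial set {n0}):
  step 1 (c): ∅  — Q cannot continue

NO — witness ⟨c⟩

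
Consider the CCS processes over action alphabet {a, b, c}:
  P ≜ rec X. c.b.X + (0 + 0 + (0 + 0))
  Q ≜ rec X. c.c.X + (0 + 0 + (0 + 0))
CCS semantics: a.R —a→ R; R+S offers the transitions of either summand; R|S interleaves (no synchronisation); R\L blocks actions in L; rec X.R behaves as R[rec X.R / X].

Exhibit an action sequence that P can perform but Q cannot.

P's transition system — 2 states:
  m0 = rec X. c.b.X + (0 + 0 + (0 + 0)) ⊢ -c-> m1
  m1 = b.(rec X. c.b.X + (0 + 0 + (0 + 0))) ⊢ -b-> m0
Q's transition system — 2 states:
  n0 = rec X. c.c.X + (0 + 0 + (0 + 0)) ⊢ -c-> n1
  n1 = c.(rec X. c.c.X + (0 + 0 + (0 + 0))) ⊢ -c-> n0
Trace ⟨cb⟩ through P, begin at {m0}:
  step 1 (c): {m1}
  step 2 (b): {m0}
  P completes σ.
Trace ⟨cb⟩ through Q, begin at {n0}:
  step 1 (c): {n1}
  step 2 (b): ∅ (Q stuck)

cb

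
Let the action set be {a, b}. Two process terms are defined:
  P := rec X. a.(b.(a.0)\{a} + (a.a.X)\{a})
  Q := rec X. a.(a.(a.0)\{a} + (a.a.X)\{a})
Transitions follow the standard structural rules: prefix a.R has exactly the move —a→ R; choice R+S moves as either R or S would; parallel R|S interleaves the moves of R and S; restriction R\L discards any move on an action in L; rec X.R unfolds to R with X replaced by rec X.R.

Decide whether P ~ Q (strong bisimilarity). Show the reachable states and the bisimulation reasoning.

P ≁ Q

P's transition system — 3 states:
  u0 = rec X. a.(b.(a.0)\{a} + (a.a.X)\{a}) :: --a--▸ u1
  u1 = b.(a.0)\{a} + (a.a.(rec X. a.(b.(a.0)\{a} + (a.a.X)\{a})))\{a} :: --b--▸ u2
  u2 = (a.0)\{a} :: ·
Q's transition system — 3 states:
  v0 = rec X. a.(a.(a.0)\{a} + (a.a.X)\{a}) :: --a--▸ v1
  v1 = a.(a.0)\{a} + (a.a.(rec X. a.(a.(a.0)\{a} + (a.a.X)\{a})))\{a} :: --a--▸ v2
  v2 = (a.0)\{a} :: ·
Partition-refinement fixed point:
  B0 = {u0}
  B1 = {u1}
  B2 = {u2, v2}
  B3 = {v0}
  B4 = {v1}
u0 ∈ B0, v0 ∈ B3 → different blocks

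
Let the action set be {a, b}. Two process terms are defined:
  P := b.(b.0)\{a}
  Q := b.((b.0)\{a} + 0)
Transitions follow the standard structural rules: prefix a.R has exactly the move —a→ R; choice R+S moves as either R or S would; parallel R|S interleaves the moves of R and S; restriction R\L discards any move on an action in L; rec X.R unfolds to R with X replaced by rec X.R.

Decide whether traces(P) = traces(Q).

YES

P's transition system — 3 states:
  m0 = b.(b.0)\{a} has moves —b→ m1
  m1 = (b.0)\{a} has moves —b→ m2
  m2 = 0\{a} has moves ∅
Q's transition system — 3 states:
  n0 = b.((b.0)\{a} + 0) has moves —b→ n1
  n1 = (b.0)\{a} + 0 has moves —b→ n2
  n2 = 0\{a} has moves ∅
Bisimilarity quotient blocks:
  B0 = {m0, n0}
  B1 = {m1, n1}
  B2 = {m2, n2}
m0 ∈ B0, n0 ∈ B0 → same block
Bisimilar ⇒ trace-equivalent.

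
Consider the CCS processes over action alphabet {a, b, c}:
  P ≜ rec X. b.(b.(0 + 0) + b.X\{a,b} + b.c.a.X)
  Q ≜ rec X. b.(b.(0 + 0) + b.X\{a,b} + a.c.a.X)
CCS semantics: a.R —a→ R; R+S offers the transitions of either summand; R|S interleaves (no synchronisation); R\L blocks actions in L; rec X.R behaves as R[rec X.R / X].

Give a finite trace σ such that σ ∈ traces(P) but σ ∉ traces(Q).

LTS(P): 6 reachable states
  s0 = rec X. b.(b.(0 + 0) + b.X\{a,b} + b.c.a.X) → ··b··> s1
  s1 = b.(0 + 0) + b.(rec X. b.(b.(0 + 0) + b.X\{a,b} + b.c.a.X))\{a,b} + b.c.a.(rec X. b.(b.(0 + 0) + b.X\{a,b} + b.c.a.X)) → ··b··> s2, ··b··> s3, ··b··> s4
  s2 = (rec X. b.(b.(0 + 0) + b.X\{a,b} + b.c.a.X))\{a,b} → (no moves)
  s3 = 0 + 0 → (no moves)
  s4 = c.a.(rec X. b.(b.(0 + 0) + b.X\{a,b} + b.c.a.X)) → ··c··> s5
  s5 = a.(rec X. b.(b.(0 + 0) + b.X\{a,b} + b.c.a.X)) → ··a··> s0
LTS(Q): 6 reachable states
  t0 = rec X. b.(b.(0 + 0) + b.X\{a,b} + a.c.a.X) → ··b··> t1
  t1 = b.(0 + 0) + b.(rec X. b.(b.(0 + 0) + b.X\{a,b} + a.c.a.X))\{a,b} + a.c.a.(rec X. b.(b.(0 + 0) + b.X\{a,b} + a.c.a.X)) → ··a··> t2, ··b··> t3, ··b··> t4
  t2 = c.a.(rec X. b.(b.(0 + 0) + b.X\{a,b} + a.c.a.X)) → ··c··> t5
  t3 = (rec X. b.(b.(0 + 0) + b.X\{a,b} + a.c.a.X))\{a,b} → (no moves)
  t4 = 0 + 0 → (no moves)
  t5 = a.(rec X. b.(b.(0 + 0) + b.X\{a,b} + a.c.a.X)) → ··a··> t0
Executing bbc from P (initial set {s0}):
  [1] b ⇒ {s1}
  [2] b ⇒ {s2, s3, s4}
  [3] c ⇒ {s5}
  P completes σ.
Executing bbc from Q (initial set {t0}):
  [1] b ⇒ {t1}
  [2] b ⇒ {t3, t4}
  [3] c ⇒ ∅ (Q stuck)

bbc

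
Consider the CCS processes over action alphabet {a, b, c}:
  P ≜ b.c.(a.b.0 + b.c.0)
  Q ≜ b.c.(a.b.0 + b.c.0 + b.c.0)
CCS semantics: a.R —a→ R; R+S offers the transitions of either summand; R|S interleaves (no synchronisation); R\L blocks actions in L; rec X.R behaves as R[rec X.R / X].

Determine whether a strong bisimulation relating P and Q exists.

bisimilar

LTS(P): 6 reachable states
  p0 = b.c.(a.b.0 + b.c.0) | -b-> p1
  p1 = c.(a.b.0 + b.c.0) | -c-> p2
  p2 = a.b.0 + b.c.0 | -a-> p3, -b-> p4
  p3 = b.0 | -b-> p5
  p4 = c.0 | -c-> p5
  p5 = 0 | (no moves)
LTS(Q): 6 reachable states
  q0 = b.c.(a.b.0 + b.c.0 + b.c.0) | -b-> q1
  q1 = c.(a.b.0 + b.c.0 + b.c.0) | -c-> q2
  q2 = a.b.0 + b.c.0 + b.c.0 | -a-> q3, -b-> q4
  q3 = b.0 | -b-> q5
  q4 = c.0 | -c-> q5
  q5 = 0 | (no moves)
Partition-refinement fixed point:
  B0 = {p0, q0}
  B1 = {p1, q1}
  B2 = {p2, q2}
  B3 = {p3, q3}
  B4 = {p5, q5}
  B5 = {p4, q4}
p0 ∈ B0, q0 ∈ B0 → same block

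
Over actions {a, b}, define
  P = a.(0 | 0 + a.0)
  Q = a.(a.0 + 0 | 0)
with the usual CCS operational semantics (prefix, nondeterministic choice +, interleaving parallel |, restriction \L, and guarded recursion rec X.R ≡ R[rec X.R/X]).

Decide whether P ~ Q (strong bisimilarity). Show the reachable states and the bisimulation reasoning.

P's transition system — 3 states:
  p0 = a.(0 | 0 + a.0) ⊢ --a--▸ p1
  p1 = 0 | 0 + a.0 ⊢ --a--▸ p2
  p2 = 0 ⊢ (no moves)
Q's transition system — 3 states:
  q0 = a.(a.0 + 0 | 0) ⊢ --a--▸ q1
  q1 = a.0 + 0 | 0 ⊢ --a--▸ q2
  q2 = 0 ⊢ (no moves)
Bisimilarity quotient blocks:
  B0 = {p0, q0}
  B1 = {p1, q1}
  B2 = {p2, q2}
p0 ∈ B0, q0 ∈ B0 → same block

bisimilar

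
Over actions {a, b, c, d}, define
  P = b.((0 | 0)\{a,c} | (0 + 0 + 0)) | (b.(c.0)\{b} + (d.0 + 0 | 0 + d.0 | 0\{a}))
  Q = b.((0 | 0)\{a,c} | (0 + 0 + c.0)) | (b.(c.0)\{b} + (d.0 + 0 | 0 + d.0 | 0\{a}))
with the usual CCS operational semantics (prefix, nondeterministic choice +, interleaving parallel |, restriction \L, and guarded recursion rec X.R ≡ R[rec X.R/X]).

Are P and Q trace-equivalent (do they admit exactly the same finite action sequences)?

NO — witness ⟨bcd⟩

P's transition system — 10 states:
  s0 = b.((0 | 0)\{a,c} | (0 + 0 + 0)) | (b.(c.0)\{b} + (d.0 + 0 | 0 + d.0 | 0\{a})) ⊢ —b→ s1, —b→ s2, —d→ s3, —d→ s4
  s1 = (0 | 0)\{a,c} | (0 + 0 + 0) | (b.(c.0)\{b} + (d.0 + 0 | 0 + d.0 | 0\{a})) ⊢ —b→ s5, —d→ s6, —d→ s7
  s2 = b.((0 | 0)\{a,c} | (0 + 0 + 0)) | (c.0)\{b} ⊢ —b→ s5, —c→ s8
  s3 = b.((0 | 0)\{a,c} | (0 + 0 + 0)) | (0 | 0\{a}) ⊢ —b→ s6
  s4 = b.((0 | 0)\{a,c} | (0 + 0 + 0)) | 0 ⊢ —b→ s7
  s5 = (0 | 0)\{a,c} | (0 + 0 + 0) | (c.0)\{b} ⊢ —c→ s9
  s6 = (0 | 0)\{a,c} | (0 + 0 + 0) | (0 | 0\{a}) ⊢ ·
  s7 = (0 | 0)\{a,c} | (0 + 0 + 0) | 0 ⊢ ·
  s8 = b.((0 | 0)\{a,c} | (0 + 0 + 0)) | 0\{b} ⊢ —b→ s9
  s9 = (0 | 0)\{a,c} | (0 + 0 + 0) | 0\{b} ⊢ ·
Q's transition system — 15 states:
  t0 = b.((0 | 0)\{a,c} | (0 + 0 + c.0)) | (b.(c.0)\{b} + (d.0 + 0 | 0 + d.0 | 0\{a})) ⊢ —b→ t1, —b→ t2, —d→ t3, —d→ t4
  t1 = (0 | 0)\{a,c} | (0 + 0 + c.0) | (b.(c.0)\{b} + (d.0 + 0 | 0 + d.0 | 0\{a})) ⊢ —b→ t5, —c→ t6, —d→ t7, —d→ t8
  t2 = b.((0 | 0)\{a,c} | (0 + 0 + c.0)) | (c.0)\{b} ⊢ —b→ t5, —c→ t9
  t3 = b.((0 | 0)\{a,c} | (0 + 0 + c.0)) | (0 | 0\{a}) ⊢ —b→ t7
  t4 = b.((0 | 0)\{a,c} | (0 + 0 + c.0)) | 0 ⊢ —b→ t8
  t5 = (0 | 0)\{a,c} | (0 + 0 + c.0) | (c.0)\{b} ⊢ —c→ t10, —c→ t11
  t6 = (0 | 0)\{a,c} | 0 | (b.(c.0)\{b} + (d.0 + 0 | 0 + d.0 | 0\{a})) ⊢ —b→ t11, —d→ t12, —d→ t13
  t7 = (0 | 0)\{a,c} | (0 + 0 + c.0) | (0 | 0\{a}) ⊢ —c→ t12
  t8 = (0 | 0)\{a,c} | (0 + 0 + c.0) | 0 ⊢ —c→ t13
  t9 = b.((0 | 0)\{a,c} | (0 + 0 + c.0)) | 0\{b} ⊢ —b→ t10
  t10 = (0 | 0)\{a,c} | (0 + 0 + c.0) | 0\{b} ⊢ —c→ t14
  t11 = (0 | 0)\{a,c} | 0 | (c.0)\{b} ⊢ —c→ t14
  t12 = (0 | 0)\{a,c} | 0 | (0 | 0\{a}) ⊢ ·
  t13 = (0 | 0)\{a,c} | 0 | 0 ⊢ ·
  t14 = (0 | 0)\{a,c} | 0 | 0\{b} ⊢ ·
Run σ = ⟨bcd⟩ on Q: start {t0}
  [1] b ⇒ {t1, t2}
  [2] c ⇒ {t6, t9}
  [3] d ⇒ {t12, t13}
  — Q admits the full trace.
Run σ = ⟨bcd⟩ on P: start {s0}
  [1] b ⇒ {s1, s2}
  [2] c ⇒ {s8}
  [3] d ⇒ ∅ (P stuck)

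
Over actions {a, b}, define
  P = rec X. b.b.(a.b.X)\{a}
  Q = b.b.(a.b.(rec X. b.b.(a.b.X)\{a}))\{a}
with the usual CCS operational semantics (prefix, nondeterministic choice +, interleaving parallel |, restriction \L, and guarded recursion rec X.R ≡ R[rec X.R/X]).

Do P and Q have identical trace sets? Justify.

P's transition system — 3 states:
  u0 = rec X. b.b.(a.b.X)\{a} ⊢ --b--▸ u1
  u1 = b.(a.b.(rec X. b.b.(a.b.X)\{a}))\{a} ⊢ --b--▸ u2
  u2 = (a.b.(rec X. b.b.(a.b.X)\{a}))\{a} ⊢ ·
Q's transition system — 3 states:
  v0 = b.b.(a.b.(rec X. b.b.(a.b.X)\{a}))\{a} ⊢ --b--▸ v1
  v1 = b.(a.b.(rec X. b.b.(a.b.X)\{a}))\{a} ⊢ --b--▸ v2
  v2 = (a.b.(rec X. b.b.(a.b.X)\{a}))\{a} ⊢ ·
Coarsest stable partition (strong bisimilarity classes):
  B0 = {u0, v0}
  B1 = {u1, v1}
  B2 = {u2, v2}
u0 ∈ B0, v0 ∈ B0 → same block
Bisimilar ⇒ trace-equivalent.

YES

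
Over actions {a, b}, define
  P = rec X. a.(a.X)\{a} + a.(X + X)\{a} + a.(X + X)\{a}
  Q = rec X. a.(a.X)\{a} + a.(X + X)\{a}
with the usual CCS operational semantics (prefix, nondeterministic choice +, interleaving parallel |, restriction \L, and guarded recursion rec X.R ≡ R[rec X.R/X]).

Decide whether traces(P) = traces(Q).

LTS(P): 3 reachable states
  p0 = rec X. a.(a.X)\{a} + a.(X + X)\{a} + a.(X + X)\{a} ⊢ -a-> p1, -a-> p2
  p1 = ((rec X. a.(a.X)\{a} + a.(X + X)\{a} + a.(X + X)\{a}) + (rec X. a.(a.X)\{a} + a.(X + X)\{a} + a.(X + X)\{a}))\{a} ⊢ ∅
  p2 = (a.(rec X. a.(a.X)\{a} + a.(X + X)\{a} + a.(X + X)\{a}))\{a} ⊢ ∅
LTS(Q): 3 reachable states
  q0 = rec X. a.(a.X)\{a} + a.(X + X)\{a} ⊢ -a-> q1, -a-> q2
  q1 = ((rec X. a.(a.X)\{a} + a.(X + X)\{a}) + (rec X. a.(a.X)\{a} + a.(X + X)\{a}))\{a} ⊢ ∅
  q2 = (a.(rec X. a.(a.X)\{a} + a.(X + X)\{a}))\{a} ⊢ ∅
Bisimilarity quotient blocks:
  B0 = {p0, q0}
  B1 = {p1, p2, q1, q2}
p0 ∈ B0, q0 ∈ B0 → same block
Bisimilar ⇒ trace-equivalent.

traces(P) = traces(Q)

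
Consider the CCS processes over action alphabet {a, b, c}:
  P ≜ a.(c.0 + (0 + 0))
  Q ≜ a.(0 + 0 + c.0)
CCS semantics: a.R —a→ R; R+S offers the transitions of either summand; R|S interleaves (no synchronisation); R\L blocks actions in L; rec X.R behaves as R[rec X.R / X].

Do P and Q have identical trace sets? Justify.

YES

Reachable graph of P (3 states):
  s0 = a.(c.0 + (0 + 0)) ⊢ --a--▸ s1
  s1 = c.0 + (0 + 0) ⊢ --c--▸ s2
  s2 = 0 ⊢ ·
Reachable graph of Q (3 states):
  t0 = a.(0 + 0 + c.0) ⊢ --a--▸ t1
  t1 = 0 + 0 + c.0 ⊢ --c--▸ t2
  t2 = 0 ⊢ ·
Coarsest stable partition (strong bisimilarity classes):
  B0 = {s0, t0}
  B1 = {s1, t1}
  B2 = {s2, t2}
s0 ∈ B0, t0 ∈ B0 → same block
Bisimilar ⇒ trace-equivalent.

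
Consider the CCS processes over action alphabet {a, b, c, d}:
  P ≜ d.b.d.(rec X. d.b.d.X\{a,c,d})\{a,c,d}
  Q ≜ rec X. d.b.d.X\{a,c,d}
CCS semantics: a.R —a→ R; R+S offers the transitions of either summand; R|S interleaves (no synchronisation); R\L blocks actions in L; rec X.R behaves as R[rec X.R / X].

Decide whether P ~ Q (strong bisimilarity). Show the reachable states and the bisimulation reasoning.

P's transition system — 4 states:
  u0 = d.b.d.(rec X. d.b.d.X\{a,c,d})\{a,c,d} → --d--▸ u1
  u1 = b.d.(rec X. d.b.d.X\{a,c,d})\{a,c,d} → --b--▸ u2
  u2 = d.(rec X. d.b.d.X\{a,c,d})\{a,c,d} → --d--▸ u3
  u3 = (rec X. d.b.d.X\{a,c,d})\{a,c,d} → stopped
Q's transition system — 4 states:
  v0 = rec X. d.b.d.X\{a,c,d} → --d--▸ v1
  v1 = b.d.(rec X. d.b.d.X\{a,c,d})\{a,c,d} → --b--▸ v2
  v2 = d.(rec X. d.b.d.X\{a,c,d})\{a,c,d} → --d--▸ v3
  v3 = (rec X. d.b.d.X\{a,c,d})\{a,c,d} → stopped
Coarsest stable partition (strong bisimilarity classes):
  B0 = {u0, v0}
  B1 = {u1, v1}
  B2 = {u2, v2}
  B3 = {u3, v3}
u0 ∈ B0, v0 ∈ B0 → same block

P ~ Q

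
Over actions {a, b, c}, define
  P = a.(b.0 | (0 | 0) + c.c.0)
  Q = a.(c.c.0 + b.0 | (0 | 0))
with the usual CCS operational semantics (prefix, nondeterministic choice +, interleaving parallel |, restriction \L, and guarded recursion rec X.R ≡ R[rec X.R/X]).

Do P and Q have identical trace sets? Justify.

YES

Reachable graph of P (5 states):
  s0 = a.(b.0 | (0 | 0) + c.c.0) has moves ··a··> s1
  s1 = b.0 | (0 | 0) + c.c.0 has moves ··b··> s2, ··c··> s3
  s2 = 0 | (0 | 0) has moves ∅
  s3 = c.0 has moves ··c··> s4
  s4 = 0 has moves ∅
Reachable graph of Q (5 states):
  t0 = a.(c.c.0 + b.0 | (0 | 0)) has moves ··a··> t1
  t1 = c.c.0 + b.0 | (0 | 0) has moves ··b··> t2, ··c··> t3
  t2 = 0 | (0 | 0) has moves ∅
  t3 = c.0 has moves ··c··> t4
  t4 = 0 has moves ∅
Coarsest stable partition (strong bisimilarity classes):
  B0 = {s0, t0}
  B1 = {s1, t1}
  B2 = {s2, s4, t2, t4}
  B3 = {s3, t3}
s0 ∈ B0, t0 ∈ B0 → same block
Bisimilar ⇒ trace-equivalent.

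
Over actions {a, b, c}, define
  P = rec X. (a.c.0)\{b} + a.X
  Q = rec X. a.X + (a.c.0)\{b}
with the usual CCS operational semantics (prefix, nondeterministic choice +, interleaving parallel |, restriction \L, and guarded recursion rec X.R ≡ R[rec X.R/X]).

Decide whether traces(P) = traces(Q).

Reachable graph of P (3 states):
  s0 = rec X. (a.c.0)\{b} + a.X has moves —a→ s0, —a→ s1
  s1 = (c.0)\{b} has moves —c→ s2
  s2 = 0\{b} has moves ·
Reachable graph of Q (3 states):
  t0 = rec X. a.X + (a.c.0)\{b} has moves —a→ t0, —a→ t1
  t1 = (c.0)\{b} has moves —c→ t2
  t2 = 0\{b} has moves ·
Coarsest stable partition (strong bisimilarity classes):
  B0 = {s0, t0}
  B1 = {s1, t1}
  B2 = {s2, t2}
s0 ∈ B0, t0 ∈ B0 → same block
Bisimilar ⇒ trace-equivalent.

YES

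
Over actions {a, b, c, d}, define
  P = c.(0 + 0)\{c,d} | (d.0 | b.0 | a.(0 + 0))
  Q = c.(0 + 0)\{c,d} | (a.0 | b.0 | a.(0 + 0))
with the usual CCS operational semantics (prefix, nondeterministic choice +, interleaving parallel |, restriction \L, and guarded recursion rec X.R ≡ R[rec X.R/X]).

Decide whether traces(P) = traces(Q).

P's transition system — 16 states:
  m0 = c.(0 + 0)\{c,d} | (d.0 | b.0 | a.(0 + 0)) → =a=> m1, =b=> m2, =c=> m3, =d=> m4
  m1 = c.(0 + 0)\{c,d} | (d.0 | b.0 | (0 + 0)) → =b=> m5, =c=> m6, =d=> m7
  m2 = c.(0 + 0)\{c,d} | (d.0 | 0 | a.(0 + 0)) → =a=> m5, =c=> m8, =d=> m9
  m3 = (0 + 0)\{c,d} | (d.0 | b.0 | a.(0 + 0)) → =a=> m6, =b=> m8, =d=> m10
  m4 = c.(0 + 0)\{c,d} | (0 | b.0 | a.(0 + 0)) → =a=> m7, =b=> m9, =c=> m10
  m5 = c.(0 + 0)\{c,d} | (d.0 | 0 | (0 + 0)) → =c=> m11, =d=> m12
  m6 = (0 + 0)\{c,d} | (d.0 | b.0 | (0 + 0)) → =b=> m11, =d=> m13
  m7 = c.(0 + 0)\{c,d} | (0 | b.0 | (0 + 0)) → =b=> m12, =c=> m13
  m8 = (0 + 0)\{c,d} | (d.0 | 0 | a.(0 + 0)) → =a=> m11, =d=> m14
  m9 = c.(0 + 0)\{c,d} | (0 | 0 | a.(0 + 0)) → =a=> m12, =c=> m14
  m10 = (0 + 0)\{c,d} | (0 | b.0 | a.(0 + 0)) → =a=> m13, =b=> m14
  m11 = (0 + 0)\{c,d} | (d.0 | 0 | (0 + 0)) → =d=> m15
  m12 = c.(0 + 0)\{c,d} | (0 | 0 | (0 + 0)) → =c=> m15
  m13 = (0 + 0)\{c,d} | (0 | b.0 | (0 + 0)) → =b=> m15
  m14 = (0 + 0)\{c,d} | (0 | 0 | a.(0 + 0)) → =a=> m15
  m15 = (0 + 0)\{c,d} | (0 | 0 | (0 + 0)) → ∅
Q's transition system — 16 states:
  n0 = c.(0 + 0)\{c,d} | (a.0 | b.0 | a.(0 + 0)) → =a=> n1, =a=> n2, =b=> n3, =c=> n4
  n1 = c.(0 + 0)\{c,d} | (0 | b.0 | a.(0 + 0)) → =a=> n5, =b=> n6, =c=> n7
  n2 = c.(0 + 0)\{c,d} | (a.0 | b.0 | (0 + 0)) → =a=> n5, =b=> n8, =c=> n9
  n3 = c.(0 + 0)\{c,d} | (a.0 | 0 | a.(0 + 0)) → =a=> n6, =a=> n8, =c=> n10
  n4 = (0 + 0)\{c,d} | (a.0 | b.0 | a.(0 + 0)) → =a=> n7, =a=> n9, =b=> n10
  n5 = c.(0 + 0)\{c,d} | (0 | b.0 | (0 + 0)) → =b=> n11, =c=> n12
  n6 = c.(0 + 0)\{c,d} | (0 | 0 | a.(0 + 0)) → =a=> n11, =c=> n13
  n7 = (0 + 0)\{c,d} | (0 | b.0 | a.(0 + 0)) → =a=> n12, =b=> n13
  n8 = c.(0 + 0)\{c,d} | (a.0 | 0 | (0 + 0)) → =a=> n11, =c=> n14
  n9 = (0 + 0)\{c,d} | (a.0 | b.0 | (0 + 0)) → =a=> n12, =b=> n14
  n10 = (0 + 0)\{c,d} | (a.0 | 0 | a.(0 + 0)) → =a=> n13, =a=> n14
  n11 = c.(0 + 0)\{c,d} | (0 | 0 | (0 + 0)) → =c=> n15
  n12 = (0 + 0)\{c,d} | (0 | b.0 | (0 + 0)) → =b=> n15
  n13 = (0 + 0)\{c,d} | (0 | 0 | a.(0 + 0)) → =a=> n15
  n14 = (0 + 0)\{c,d} | (a.0 | 0 | (0 + 0)) → =a=> n15
  n15 = (0 + 0)\{c,d} | (0 | 0 | (0 + 0)) → ∅
Run σ = ⟨d⟩ on P: start {m0}
  [1] d ⇒ {m4}
  ✓ P
Run σ = ⟨d⟩ on Q: start {n0}
  [1] d ⇒ ∅ (Q stuck)

traces(P) ≠ traces(Q) — witness ⟨d⟩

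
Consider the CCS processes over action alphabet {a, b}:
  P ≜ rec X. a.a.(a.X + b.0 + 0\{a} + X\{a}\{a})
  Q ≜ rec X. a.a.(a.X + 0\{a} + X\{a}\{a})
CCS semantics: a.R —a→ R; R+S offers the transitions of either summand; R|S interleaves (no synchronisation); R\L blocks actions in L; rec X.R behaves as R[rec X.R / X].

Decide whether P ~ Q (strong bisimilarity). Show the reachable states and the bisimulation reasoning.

LTS(P): 4 reachable states
  s0 = rec X. a.a.(a.X + b.0 + 0\{a} + X\{a}\{a}) → ··a··> s1
  s1 = a.(a.(rec X. a.a.(a.X + b.0 + 0\{a} + X\{a}\{a})) + b.0 + 0\{a} + (rec X. a.a.(a.X + b.0 + 0\{a} + X\{a}\{a}))\{a}\{a}) → ··a··> s2
  s2 = a.(rec X. a.a.(a.X + b.0 + 0\{a} + X\{a}\{a})) + b.0 + 0\{a} + (rec X. a.a.(a.X + b.0 + 0\{a} + X\{a}\{a}))\{a}\{a} → ··a··> s0, ··b··> s3
  s3 = 0 → (no moves)
LTS(Q): 3 reachable states
  t0 = rec X. a.a.(a.X + 0\{a} + X\{a}\{a}) → ··a··> t1
  t1 = a.(a.(rec X. a.a.(a.X + 0\{a} + X\{a}\{a})) + 0\{a} + (rec X. a.a.(a.X + 0\{a} + X\{a}\{a}))\{a}\{a}) → ··a··> t2
  t2 = a.(rec X. a.a.(a.X + 0\{a} + X\{a}\{a})) + 0\{a} + (rec X. a.a.(a.X + 0\{a} + X\{a}\{a}))\{a}\{a} → ··a··> t0
Partition-refinement fixed point:
  B0 = {s0}
  B1 = {s1}
  B2 = {s2}
  B3 = {s3}
  B4 = {t0, t1, t2}
s0 ∈ B0, t0 ∈ B4 → different blocks

NO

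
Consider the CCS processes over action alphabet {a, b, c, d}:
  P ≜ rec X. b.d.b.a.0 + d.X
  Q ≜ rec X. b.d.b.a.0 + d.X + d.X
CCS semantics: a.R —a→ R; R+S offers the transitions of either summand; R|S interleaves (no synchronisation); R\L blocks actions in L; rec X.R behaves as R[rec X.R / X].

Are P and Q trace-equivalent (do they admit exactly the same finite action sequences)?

trace-equivalent

P's transition system — 5 states:
  u0 = rec X. b.d.b.a.0 + d.X ⊢ --b--▸ u1, --d--▸ u0
  u1 = d.b.a.0 ⊢ --d--▸ u2
  u2 = b.a.0 ⊢ --b--▸ u3
  u3 = a.0 ⊢ --a--▸ u4
  u4 = 0 ⊢ stopped
Q's transition system — 5 states:
  v0 = rec X. b.d.b.a.0 + d.X + d.X ⊢ --b--▸ v1, --d--▸ v0
  v1 = d.b.a.0 ⊢ --d--▸ v2
  v2 = b.a.0 ⊢ --b--▸ v3
  v3 = a.0 ⊢ --a--▸ v4
  v4 = 0 ⊢ stopped
Partition-refinement fixed point:
  B0 = {u0, v0}
  B1 = {u1, v1}
  B2 = {u2, v2}
  B3 = {u3, v3}
  B4 = {u4, v4}
u0 ∈ B0, v0 ∈ B0 → same block
Bisimilar ⇒ trace-equivalent.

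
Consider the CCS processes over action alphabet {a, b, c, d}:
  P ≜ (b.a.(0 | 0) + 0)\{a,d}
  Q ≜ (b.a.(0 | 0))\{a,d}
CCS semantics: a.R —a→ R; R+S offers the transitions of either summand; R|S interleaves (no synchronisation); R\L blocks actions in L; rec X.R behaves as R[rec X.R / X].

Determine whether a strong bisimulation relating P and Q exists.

P's transition system — 2 states:
  s0 = (b.a.(0 | 0) + 0)\{a,d} ⊢ —b→ s1
  s1 = (a.(0 | 0))\{a,d} ⊢ ∅
Q's transition system — 2 states:
  t0 = (b.a.(0 | 0))\{a,d} ⊢ —b→ t1
  t1 = (a.(0 | 0))\{a,d} ⊢ ∅
Bisimilarity quotient blocks:
  B0 = {s0, t0}
  B1 = {s1, t1}
s0 ∈ B0, t0 ∈ B0 → same block

bisimilar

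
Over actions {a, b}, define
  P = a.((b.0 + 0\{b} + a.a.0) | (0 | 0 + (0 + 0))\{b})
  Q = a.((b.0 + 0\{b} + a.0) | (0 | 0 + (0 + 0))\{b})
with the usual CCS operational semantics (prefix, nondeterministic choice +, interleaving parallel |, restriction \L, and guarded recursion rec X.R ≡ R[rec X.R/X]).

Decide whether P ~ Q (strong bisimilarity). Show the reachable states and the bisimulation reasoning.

P's transition system — 4 states:
  u0 = a.((b.0 + 0\{b} + a.a.0) | (0 | 0 + (0 + 0))\{b}) ⊢ —a→ u1
  u1 = (b.0 + 0\{b} + a.a.0) | (0 | 0 + (0 + 0))\{b} ⊢ —a→ u2, —b→ u3
  u2 = a.0 | (0 | 0 + (0 + 0))\{b} ⊢ —a→ u3
  u3 = 0 | (0 | 0 + (0 + 0))\{b} ⊢ ∅
Q's transition system — 3 states:
  v0 = a.((b.0 + 0\{b} + a.0) | (0 | 0 + (0 + 0))\{b}) ⊢ —a→ v1
  v1 = (b.0 + 0\{b} + a.0) | (0 | 0 + (0 + 0))\{b} ⊢ —a→ v2, —b→ v2
  v2 = 0 | (0 | 0 + (0 + 0))\{b} ⊢ ∅
Coarsest stable partition (strong bisimilarity classes):
  B0 = {u0}
  B1 = {u1}
  B2 = {u2}
  B3 = {u3, v2}
  B4 = {v0}
  B5 = {v1}
u0 ∈ B0, v0 ∈ B4 → different blocks

NO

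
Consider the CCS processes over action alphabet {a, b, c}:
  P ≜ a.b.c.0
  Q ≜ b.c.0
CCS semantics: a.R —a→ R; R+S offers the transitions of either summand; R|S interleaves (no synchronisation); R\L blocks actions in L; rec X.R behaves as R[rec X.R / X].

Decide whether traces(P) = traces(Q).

LTS(P): 4 reachable states
  m0 = a.b.c.0 has moves -a-> m1
  m1 = b.c.0 has moves -b-> m2
  m2 = c.0 has moves -c-> m3
  m3 = 0 has moves (no moves)
LTS(Q): 3 reachable states
  n0 = b.c.0 has moves -b-> n1
  n1 = c.0 has moves -c-> n2
  n2 = 0 has moves (no moves)
Trace ⟨a⟩ through P, begin at {m0}:
  step 1 (a): {m1}
  ✓ P
Trace ⟨a⟩ through Q, begin at {n0}:
  step 1 (a): no successor for Q

NO — witness ⟨a⟩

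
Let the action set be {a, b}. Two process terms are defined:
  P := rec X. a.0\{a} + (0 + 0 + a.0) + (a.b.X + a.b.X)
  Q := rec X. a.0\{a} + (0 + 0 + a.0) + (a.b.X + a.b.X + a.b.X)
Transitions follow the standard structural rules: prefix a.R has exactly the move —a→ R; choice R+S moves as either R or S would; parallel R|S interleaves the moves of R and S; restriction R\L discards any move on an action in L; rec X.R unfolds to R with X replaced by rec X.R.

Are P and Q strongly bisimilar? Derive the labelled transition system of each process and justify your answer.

bisimilar

LTS(P): 4 reachable states
  s0 = rec X. a.0\{a} + (0 + 0 + a.0) + (a.b.X + a.b.X) → --a--▸ s1, --a--▸ s2, --a--▸ s3
  s1 = 0 → ·
  s2 = 0\{a} → ·
  s3 = b.(rec X. a.0\{a} + (0 + 0 + a.0) + (a.b.X + a.b.X)) → --b--▸ s0
LTS(Q): 4 reachable states
  t0 = rec X. a.0\{a} + (0 + 0 + a.0) + (a.b.X + a.b.X + a.b.X) → --a--▸ t1, --a--▸ t2, --a--▸ t3
  t1 = 0 → ·
  t2 = 0\{a} → ·
  t3 = b.(rec X. a.0\{a} + (0 + 0 + a.0) + (a.b.X + a.b.X + a.b.X)) → --b--▸ t0
Bisimilarity quotient blocks:
  B0 = {s0, t0}
  B1 = {s1, s2, t1, t2}
  B2 = {s3, t3}
s0 ∈ B0, t0 ∈ B0 → same block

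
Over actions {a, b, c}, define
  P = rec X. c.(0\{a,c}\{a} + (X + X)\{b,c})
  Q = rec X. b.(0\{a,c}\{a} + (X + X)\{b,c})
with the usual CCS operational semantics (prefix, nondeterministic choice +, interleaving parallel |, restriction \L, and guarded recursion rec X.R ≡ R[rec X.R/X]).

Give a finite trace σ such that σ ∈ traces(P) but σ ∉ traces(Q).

P's transition system — 2 states:
  m0 = rec X. c.(0\{a,c}\{a} + (X + X)\{b,c}) | --c--▸ m1
  m1 = 0\{a,c}\{a} + ((rec X. c.(0\{a,c}\{a} + (X + X)\{b,c})) + (rec X. c.(0\{a,c}\{a} + (X + X)\{b,c})))\{b,c} | ·
Q's transition system — 2 states:
  n0 = rec X. b.(0\{a,c}\{a} + (X + X)\{b,c}) | --b--▸ n1
  n1 = 0\{a,c}\{a} + ((rec X. b.(0\{a,c}\{a} + (X + X)\{b,c})) + (rec X. b.(0\{a,c}\{a} + (X + X)\{b,c})))\{b,c} | ·
Trace ⟨c⟩ through P, begin at {m0}:
  [1] c ⇒ {m1}
  — P admits the full trace.
Trace ⟨c⟩ through Q, begin at {n0}:
  [1] c ⇒ no successor for Q

c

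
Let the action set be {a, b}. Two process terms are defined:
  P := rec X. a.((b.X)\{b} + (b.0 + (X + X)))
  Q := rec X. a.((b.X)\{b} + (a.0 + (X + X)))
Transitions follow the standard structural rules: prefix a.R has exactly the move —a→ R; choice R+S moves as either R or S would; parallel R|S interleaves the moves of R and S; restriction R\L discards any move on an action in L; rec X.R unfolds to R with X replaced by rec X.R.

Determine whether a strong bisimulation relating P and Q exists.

NO

Reachable graph of P (3 states):
  m0 = rec X. a.((b.X)\{b} + (b.0 + (X + X))) has moves --a--▸ m1
  m1 = (b.(rec X. a.((b.X)\{b} + (b.0 + (X + X)))))\{b} + (b.0 + ((rec X. a.((b.X)\{b} + (b.0 + (X + X)))) + (rec X. a.((b.X)\{b} + (b.0 + (X + X)))))) has moves --a--▸ m1, --b--▸ m2
  m2 = 0 has moves deadlocked
Reachable graph of Q (3 states):
  n0 = rec X. a.((b.X)\{b} + (a.0 + (X + X))) has moves --a--▸ n1
  n1 = (b.(rec X. a.((b.X)\{b} + (a.0 + (X + X)))))\{b} + (a.0 + ((rec X. a.((b.X)\{b} + (a.0 + (X + X)))) + (rec X. a.((b.X)\{b} + (a.0 + (X + X)))))) has moves --a--▸ n1, --a--▸ n2
  n2 = 0 has moves deadlocked
Coarsest stable partition (strong bisimilarity classes):
  B0 = {m0}
  B1 = {m1}
  B2 = {m2, n2}
  B3 = {n0}
  B4 = {n1}
m0 ∈ B0, n0 ∈ B3 → different blocks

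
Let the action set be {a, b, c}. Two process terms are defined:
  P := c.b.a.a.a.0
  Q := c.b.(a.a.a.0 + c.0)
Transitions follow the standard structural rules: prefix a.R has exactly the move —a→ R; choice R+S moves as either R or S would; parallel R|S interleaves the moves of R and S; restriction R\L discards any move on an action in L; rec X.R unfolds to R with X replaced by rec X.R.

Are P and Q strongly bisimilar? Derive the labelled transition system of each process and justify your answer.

Reachable graph of P (6 states):
  s0 = c.b.a.a.a.0 | --c--▸ s1
  s1 = b.a.a.a.0 | --b--▸ s2
  s2 = a.a.a.0 | --a--▸ s3
  s3 = a.a.0 | --a--▸ s4
  s4 = a.0 | --a--▸ s5
  s5 = 0 | stopped
Reachable graph of Q (6 states):
  t0 = c.b.(a.a.a.0 + c.0) | --c--▸ t1
  t1 = b.(a.a.a.0 + c.0) | --b--▸ t2
  t2 = a.a.a.0 + c.0 | --a--▸ t3, --c--▸ t4
  t3 = a.a.0 | --a--▸ t5
  t4 = 0 | stopped
  t5 = a.0 | --a--▸ t4
Bisimilarity quotient blocks:
  B0 = {s0}
  B1 = {s1}
  B2 = {s2}
  B3 = {s3, t3}
  B4 = {s4, t5}
  B5 = {s5, t4}
  B6 = {t0}
  B7 = {t1}
  B8 = {t2}
s0 ∈ B0, t0 ∈ B6 → different blocks

P ≁ Q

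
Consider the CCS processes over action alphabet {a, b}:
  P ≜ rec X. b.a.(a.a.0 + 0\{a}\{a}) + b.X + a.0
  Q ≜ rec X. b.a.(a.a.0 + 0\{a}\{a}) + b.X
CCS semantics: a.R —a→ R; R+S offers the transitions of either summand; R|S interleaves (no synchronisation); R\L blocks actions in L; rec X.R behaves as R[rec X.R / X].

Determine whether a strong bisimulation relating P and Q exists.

not bisimilar

LTS(P): 5 reachable states
  s0 = rec X. b.a.(a.a.0 + 0\{a}\{a}) + b.X + a.0 → ··a··> s1, ··b··> s0, ··b··> s2
  s1 = 0 → stopped
  s2 = a.(a.a.0 + 0\{a}\{a}) → ··a··> s3
  s3 = a.a.0 + 0\{a}\{a} → ··a··> s4
  s4 = a.0 → ··a··> s1
LTS(Q): 5 reachable states
  t0 = rec X. b.a.(a.a.0 + 0\{a}\{a}) + b.X → ··b··> t0, ··b··> t1
  t1 = a.(a.a.0 + 0\{a}\{a}) → ··a··> t2
  t2 = a.a.0 + 0\{a}\{a} → ··a··> t3
  t3 = a.0 → ··a··> t4
  t4 = 0 → stopped
Partition-refinement fixed point:
  B0 = {s0}
  B1 = {s1, t4}
  B2 = {s2, t1}
  B3 = {s3, t2}
  B4 = {s4, t3}
  B5 = {t0}
s0 ∈ B0, t0 ∈ B5 → different blocks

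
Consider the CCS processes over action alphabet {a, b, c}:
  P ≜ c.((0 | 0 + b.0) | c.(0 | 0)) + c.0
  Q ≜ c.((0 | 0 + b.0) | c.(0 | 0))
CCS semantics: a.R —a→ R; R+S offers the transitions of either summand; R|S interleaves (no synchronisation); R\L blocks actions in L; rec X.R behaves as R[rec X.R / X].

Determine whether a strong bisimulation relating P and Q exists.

not bisimilar

Reachable graph of P (6 states):
  s0 = c.((0 | 0 + b.0) | c.(0 | 0)) + c.0 → =c=> s1, =c=> s2
  s1 = (0 | 0 + b.0) | c.(0 | 0) → =b=> s3, =c=> s4
  s2 = 0 → deadlocked
  s3 = 0 | c.(0 | 0) → =c=> s5
  s4 = (0 | 0 + b.0) | (0 | 0) → =b=> s5
  s5 = 0 | (0 | 0) → deadlocked
Reachable graph of Q (5 states):
  t0 = c.((0 | 0 + b.0) | c.(0 | 0)) → =c=> t1
  t1 = (0 | 0 + b.0) | c.(0 | 0) → =b=> t2, =c=> t3
  t2 = 0 | c.(0 | 0) → =c=> t4
  t3 = (0 | 0 + b.0) | (0 | 0) → =b=> t4
  t4 = 0 | (0 | 0) → deadlocked
Coarsest stable partition (strong bisimilarity classes):
  B0 = {s0}
  B1 = {s1, t1}
  B2 = {s4, t3}
  B3 = {s2, s5, t4}
  B4 = {s3, t2}
  B5 = {t0}
s0 ∈ B0, t0 ∈ B5 → different blocks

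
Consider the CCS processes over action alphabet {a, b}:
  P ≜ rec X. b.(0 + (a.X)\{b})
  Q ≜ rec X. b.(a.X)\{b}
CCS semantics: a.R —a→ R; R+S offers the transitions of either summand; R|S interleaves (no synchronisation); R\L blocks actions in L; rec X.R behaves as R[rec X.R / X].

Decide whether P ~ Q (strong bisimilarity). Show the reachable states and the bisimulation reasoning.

bisimilar

P's transition system — 3 states:
  m0 = rec X. b.(0 + (a.X)\{b}) ⊢ =b=> m1
  m1 = 0 + (a.(rec X. b.(0 + (a.X)\{b})))\{b} ⊢ =a=> m2
  m2 = (rec X. b.(0 + (a.X)\{b}))\{b} ⊢ ∅
Q's transition system — 3 states:
  n0 = rec X. b.(a.X)\{b} ⊢ =b=> n1
  n1 = (a.(rec X. b.(a.X)\{b}))\{b} ⊢ =a=> n2
  n2 = (rec X. b.(a.X)\{b})\{b} ⊢ ∅
Bisimilarity quotient blocks:
  B0 = {m0, n0}
  B1 = {m1, n1}
  B2 = {m2, n2}
m0 ∈ B0, n0 ∈ B0 → same block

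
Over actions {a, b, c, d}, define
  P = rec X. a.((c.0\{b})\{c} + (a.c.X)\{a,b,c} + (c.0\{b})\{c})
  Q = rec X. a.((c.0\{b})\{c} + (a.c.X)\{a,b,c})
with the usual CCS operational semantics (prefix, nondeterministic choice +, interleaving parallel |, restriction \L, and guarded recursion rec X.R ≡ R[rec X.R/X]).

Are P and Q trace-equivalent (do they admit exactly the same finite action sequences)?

trace-equivalent

Reachable graph of P (2 states):
  p0 = rec X. a.((c.0\{b})\{c} + (a.c.X)\{a,b,c} + (c.0\{b})\{c}) has moves =a=> p1
  p1 = (c.0\{b})\{c} + (a.c.(rec X. a.((c.0\{b})\{c} + (a.c.X)\{a,b,c} + (c.0\{b})\{c})))\{a,b,c} + (c.0\{b})\{c} has moves ·
Reachable graph of Q (2 states):
  q0 = rec X. a.((c.0\{b})\{c} + (a.c.X)\{a,b,c}) has moves =a=> q1
  q1 = (c.0\{b})\{c} + (a.c.(rec X. a.((c.0\{b})\{c} + (a.c.X)\{a,b,c})))\{a,b,c} has moves ·
Bisimilarity quotient blocks:
  B0 = {p0, q0}
  B1 = {p1, q1}
p0 ∈ B0, q0 ∈ B0 → same block
Bisimilar ⇒ trace-equivalent.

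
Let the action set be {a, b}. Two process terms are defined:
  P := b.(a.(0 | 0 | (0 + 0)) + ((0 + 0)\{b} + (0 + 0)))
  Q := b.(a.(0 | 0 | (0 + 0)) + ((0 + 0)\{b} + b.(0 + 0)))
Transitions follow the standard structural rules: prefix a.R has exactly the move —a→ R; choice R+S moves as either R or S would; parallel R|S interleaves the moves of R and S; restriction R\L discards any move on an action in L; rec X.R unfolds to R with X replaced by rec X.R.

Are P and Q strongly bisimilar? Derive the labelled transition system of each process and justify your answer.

not bisimilar

LTS(P): 3 reachable states
  u0 = b.(a.(0 | 0 | (0 + 0)) + ((0 + 0)\{b} + (0 + 0))) ⊢ =b=> u1
  u1 = a.(0 | 0 | (0 + 0)) + ((0 + 0)\{b} + (0 + 0)) ⊢ =a=> u2
  u2 = 0 | 0 | (0 + 0) ⊢ stopped
LTS(Q): 4 reachable states
  v0 = b.(a.(0 | 0 | (0 + 0)) + ((0 + 0)\{b} + b.(0 + 0))) ⊢ =b=> v1
  v1 = a.(0 | 0 | (0 + 0)) + ((0 + 0)\{b} + b.(0 + 0)) ⊢ =a=> v2, =b=> v3
  v2 = 0 | 0 | (0 + 0) ⊢ stopped
  v3 = 0 + 0 ⊢ stopped
Coarsest stable partition (strong bisimilarity classes):
  B0 = {u0}
  B1 = {u1}
  B2 = {u2, v2, v3}
  B3 = {v0}
  B4 = {v1}
u0 ∈ B0, v0 ∈ B3 → different blocks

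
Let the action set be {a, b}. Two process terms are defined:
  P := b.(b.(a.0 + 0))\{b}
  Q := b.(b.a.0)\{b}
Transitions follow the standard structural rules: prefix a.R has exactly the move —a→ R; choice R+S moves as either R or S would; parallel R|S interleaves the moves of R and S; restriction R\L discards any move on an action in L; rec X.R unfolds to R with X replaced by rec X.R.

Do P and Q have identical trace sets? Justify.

Reachable graph of P (2 states):
  u0 = b.(b.(a.0 + 0))\{b} :: =b=> u1
  u1 = (b.(a.0 + 0))\{b} :: ·
Reachable graph of Q (2 states):
  v0 = b.(b.a.0)\{b} :: =b=> v1
  v1 = (b.a.0)\{b} :: ·
Partition-refinement fixed point:
  B0 = {u0, v0}
  B1 = {u1, v1}
u0 ∈ B0, v0 ∈ B0 → same block
Bisimilar ⇒ trace-equivalent.

YES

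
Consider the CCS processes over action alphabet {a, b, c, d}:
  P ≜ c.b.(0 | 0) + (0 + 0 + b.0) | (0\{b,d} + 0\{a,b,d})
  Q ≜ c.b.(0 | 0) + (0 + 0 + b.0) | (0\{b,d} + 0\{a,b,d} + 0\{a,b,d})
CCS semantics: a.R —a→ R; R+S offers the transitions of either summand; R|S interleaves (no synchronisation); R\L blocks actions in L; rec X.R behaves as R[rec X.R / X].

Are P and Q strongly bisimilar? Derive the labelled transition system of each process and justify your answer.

P's transition system — 4 states:
  s0 = c.b.(0 | 0) + (0 + 0 + b.0) | (0\{b,d} + 0\{a,b,d}) → =b=> s1, =c=> s2
  s1 = 0 | (0\{b,d} + 0\{a,b,d}) → deadlocked
  s2 = b.(0 | 0) → =b=> s3
  s3 = 0 | 0 → deadlocked
Q's transition system — 4 states:
  t0 = c.b.(0 | 0) + (0 + 0 + b.0) | (0\{b,d} + 0\{a,b,d} + 0\{a,b,d}) → =b=> t1, =c=> t2
  t1 = 0 | (0\{b,d} + 0\{a,b,d} + 0\{a,b,d}) → deadlocked
  t2 = b.(0 | 0) → =b=> t3
  t3 = 0 | 0 → deadlocked
Partition-refinement fixed point:
  B0 = {s0, t0}
  B1 = {s1, s3, t1, t3}
  B2 = {s2, t2}
s0 ∈ B0, t0 ∈ B0 → same block

bisimilar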